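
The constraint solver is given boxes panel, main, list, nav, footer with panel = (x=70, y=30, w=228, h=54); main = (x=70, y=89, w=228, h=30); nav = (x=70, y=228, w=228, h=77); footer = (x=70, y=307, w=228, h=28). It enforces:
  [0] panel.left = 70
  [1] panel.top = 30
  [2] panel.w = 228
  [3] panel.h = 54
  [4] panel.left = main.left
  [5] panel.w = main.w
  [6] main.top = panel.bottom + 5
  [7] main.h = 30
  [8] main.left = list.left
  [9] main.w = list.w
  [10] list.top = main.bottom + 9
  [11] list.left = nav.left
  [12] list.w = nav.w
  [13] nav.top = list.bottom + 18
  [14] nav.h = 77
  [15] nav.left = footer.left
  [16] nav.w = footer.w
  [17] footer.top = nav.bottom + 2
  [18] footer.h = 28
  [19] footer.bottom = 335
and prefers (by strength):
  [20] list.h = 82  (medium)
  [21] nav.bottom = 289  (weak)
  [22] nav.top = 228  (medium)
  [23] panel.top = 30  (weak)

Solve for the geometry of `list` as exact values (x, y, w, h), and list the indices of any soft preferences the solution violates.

list = (x=70, y=128, w=228, h=82)
violated soft preferences: 21

1. list.x = 70  [main.left = list.left]
2. list.w = 228  [main.w = list.w]
3. list.y = 128  [list.top = main.bottom + 9]
4. list.h = 82  [nav.top = list.bottom + 18]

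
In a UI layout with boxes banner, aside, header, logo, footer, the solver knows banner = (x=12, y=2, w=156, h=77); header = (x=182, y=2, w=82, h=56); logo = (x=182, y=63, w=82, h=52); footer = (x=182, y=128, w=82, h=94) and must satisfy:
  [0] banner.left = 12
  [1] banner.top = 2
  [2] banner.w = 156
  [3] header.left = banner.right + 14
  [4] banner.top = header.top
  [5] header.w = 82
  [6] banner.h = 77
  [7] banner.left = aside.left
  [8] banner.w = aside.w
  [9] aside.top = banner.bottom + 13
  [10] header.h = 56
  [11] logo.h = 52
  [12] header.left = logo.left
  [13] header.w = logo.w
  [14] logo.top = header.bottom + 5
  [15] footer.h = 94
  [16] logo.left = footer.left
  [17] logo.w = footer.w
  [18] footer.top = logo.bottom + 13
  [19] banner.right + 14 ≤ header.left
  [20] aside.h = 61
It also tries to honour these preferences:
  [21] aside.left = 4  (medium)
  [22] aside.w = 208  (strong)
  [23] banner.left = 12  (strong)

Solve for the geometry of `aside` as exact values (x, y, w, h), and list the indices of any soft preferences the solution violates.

aside = (x=12, y=92, w=156, h=61)
violated soft preferences: 21, 22

1. aside.x = 12  [banner.left = aside.left]
2. aside.w = 156  [banner.w = aside.w]
3. aside.y = 92  [aside.top = banner.bottom + 13]
4. aside.h = 61  [aside.h = 61]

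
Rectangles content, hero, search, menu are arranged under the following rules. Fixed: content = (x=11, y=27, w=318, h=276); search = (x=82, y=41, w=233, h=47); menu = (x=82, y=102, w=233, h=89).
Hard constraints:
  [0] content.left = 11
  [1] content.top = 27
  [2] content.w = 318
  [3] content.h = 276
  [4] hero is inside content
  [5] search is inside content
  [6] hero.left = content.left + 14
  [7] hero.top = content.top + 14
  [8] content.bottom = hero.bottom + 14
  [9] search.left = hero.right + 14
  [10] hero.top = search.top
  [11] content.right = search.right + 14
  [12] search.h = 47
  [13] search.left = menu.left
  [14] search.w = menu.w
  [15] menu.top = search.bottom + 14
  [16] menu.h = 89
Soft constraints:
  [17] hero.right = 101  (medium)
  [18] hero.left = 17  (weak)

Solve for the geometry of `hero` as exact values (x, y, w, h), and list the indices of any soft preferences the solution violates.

1. hero.x = 25  [hero.left = content.left + 14]
2. hero.y = 41  [hero.top = content.top + 14]
3. hero.h = 248  [content.bottom = hero.bottom + 14]
4. hero.w = 43  [search.left = hero.right + 14]

hero = (x=25, y=41, w=43, h=248)
violated soft preferences: 17, 18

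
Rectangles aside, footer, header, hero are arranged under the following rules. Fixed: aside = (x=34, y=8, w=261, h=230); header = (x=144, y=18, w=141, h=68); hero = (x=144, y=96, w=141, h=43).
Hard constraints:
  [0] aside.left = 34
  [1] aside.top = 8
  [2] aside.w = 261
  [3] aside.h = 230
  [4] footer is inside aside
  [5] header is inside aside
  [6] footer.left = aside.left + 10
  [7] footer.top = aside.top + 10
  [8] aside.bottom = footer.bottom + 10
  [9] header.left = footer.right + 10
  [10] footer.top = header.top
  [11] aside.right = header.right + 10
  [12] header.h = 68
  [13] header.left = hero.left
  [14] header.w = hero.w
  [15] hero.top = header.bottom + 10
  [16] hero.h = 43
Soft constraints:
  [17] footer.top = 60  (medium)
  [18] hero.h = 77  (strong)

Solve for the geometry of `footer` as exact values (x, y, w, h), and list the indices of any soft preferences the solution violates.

1. footer.x = 44  [footer.left = aside.left + 10]
2. footer.y = 18  [footer.top = aside.top + 10]
3. footer.h = 210  [aside.bottom = footer.bottom + 10]
4. footer.w = 90  [header.left = footer.right + 10]

footer = (x=44, y=18, w=90, h=210)
violated soft preferences: 17, 18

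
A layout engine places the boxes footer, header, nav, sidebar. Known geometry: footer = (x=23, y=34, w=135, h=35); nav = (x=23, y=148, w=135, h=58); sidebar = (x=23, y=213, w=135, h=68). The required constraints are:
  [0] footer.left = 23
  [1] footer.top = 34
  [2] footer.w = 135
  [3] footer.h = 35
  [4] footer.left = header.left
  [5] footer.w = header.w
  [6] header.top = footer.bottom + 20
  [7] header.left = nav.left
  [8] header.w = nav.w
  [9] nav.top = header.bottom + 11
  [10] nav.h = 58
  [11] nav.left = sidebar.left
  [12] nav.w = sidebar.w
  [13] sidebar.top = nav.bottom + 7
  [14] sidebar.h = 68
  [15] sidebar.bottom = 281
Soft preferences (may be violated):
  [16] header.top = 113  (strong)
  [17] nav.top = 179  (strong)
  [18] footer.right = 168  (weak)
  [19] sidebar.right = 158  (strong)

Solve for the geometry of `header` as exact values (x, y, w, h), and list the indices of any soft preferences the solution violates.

header = (x=23, y=89, w=135, h=48)
violated soft preferences: 16, 17, 18

1. header.x = 23  [footer.left = header.left]
2. header.w = 135  [footer.w = header.w]
3. header.y = 89  [header.top = footer.bottom + 20]
4. header.h = 48  [nav.top = header.bottom + 11]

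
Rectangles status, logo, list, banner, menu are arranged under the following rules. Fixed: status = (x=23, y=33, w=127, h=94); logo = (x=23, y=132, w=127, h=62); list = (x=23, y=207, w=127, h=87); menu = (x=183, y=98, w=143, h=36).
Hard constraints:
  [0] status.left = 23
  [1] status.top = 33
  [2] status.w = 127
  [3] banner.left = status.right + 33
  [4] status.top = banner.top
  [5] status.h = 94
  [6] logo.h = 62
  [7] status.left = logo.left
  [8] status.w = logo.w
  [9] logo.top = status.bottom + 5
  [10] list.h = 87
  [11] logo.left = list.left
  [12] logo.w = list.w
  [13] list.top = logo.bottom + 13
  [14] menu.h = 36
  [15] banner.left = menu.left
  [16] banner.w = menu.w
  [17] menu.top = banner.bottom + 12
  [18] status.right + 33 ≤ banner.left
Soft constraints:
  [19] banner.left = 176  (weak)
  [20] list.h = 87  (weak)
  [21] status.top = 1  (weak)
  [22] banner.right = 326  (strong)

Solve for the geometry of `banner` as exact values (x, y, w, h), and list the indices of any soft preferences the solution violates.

1. banner.x = 183  [banner.left = status.right + 33]
2. banner.y = 33  [status.top = banner.top]
3. banner.w = 143  [banner.w = menu.w]
4. banner.h = 53  [menu.top = banner.bottom + 12]

banner = (x=183, y=33, w=143, h=53)
violated soft preferences: 19, 21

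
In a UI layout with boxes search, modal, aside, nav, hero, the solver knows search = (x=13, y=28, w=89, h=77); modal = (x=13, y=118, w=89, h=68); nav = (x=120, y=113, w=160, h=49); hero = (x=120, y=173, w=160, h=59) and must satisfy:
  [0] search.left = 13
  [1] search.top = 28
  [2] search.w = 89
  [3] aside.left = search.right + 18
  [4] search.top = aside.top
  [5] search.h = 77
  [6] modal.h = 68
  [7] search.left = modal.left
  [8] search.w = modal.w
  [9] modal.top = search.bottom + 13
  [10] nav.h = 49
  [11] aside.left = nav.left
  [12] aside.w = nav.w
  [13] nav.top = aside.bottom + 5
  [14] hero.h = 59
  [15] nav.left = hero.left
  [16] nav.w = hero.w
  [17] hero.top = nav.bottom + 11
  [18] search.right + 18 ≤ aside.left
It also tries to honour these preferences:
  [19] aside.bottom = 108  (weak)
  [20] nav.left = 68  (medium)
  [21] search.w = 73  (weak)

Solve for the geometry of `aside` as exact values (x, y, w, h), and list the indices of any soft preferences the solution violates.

aside = (x=120, y=28, w=160, h=80)
violated soft preferences: 20, 21

1. aside.x = 120  [aside.left = search.right + 18]
2. aside.y = 28  [search.top = aside.top]
3. aside.w = 160  [aside.w = nav.w]
4. aside.h = 80  [nav.top = aside.bottom + 5]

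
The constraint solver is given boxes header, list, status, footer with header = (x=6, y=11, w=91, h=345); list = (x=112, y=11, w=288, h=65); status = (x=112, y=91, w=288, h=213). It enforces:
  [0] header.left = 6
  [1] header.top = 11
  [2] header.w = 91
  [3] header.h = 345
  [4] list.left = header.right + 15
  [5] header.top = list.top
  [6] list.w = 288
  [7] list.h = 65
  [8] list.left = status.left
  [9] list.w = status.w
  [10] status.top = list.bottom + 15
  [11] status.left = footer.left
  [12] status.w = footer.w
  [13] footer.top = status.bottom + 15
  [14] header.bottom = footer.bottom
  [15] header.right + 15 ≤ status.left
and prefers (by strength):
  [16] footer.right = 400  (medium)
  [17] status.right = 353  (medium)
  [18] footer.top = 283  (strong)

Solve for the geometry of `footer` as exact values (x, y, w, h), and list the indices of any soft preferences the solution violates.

1. footer.x = 112  [status.left = footer.left]
2. footer.w = 288  [status.w = footer.w]
3. footer.y = 319  [footer.top = status.bottom + 15]
4. footer.h = 37  [header.bottom = footer.bottom]

footer = (x=112, y=319, w=288, h=37)
violated soft preferences: 17, 18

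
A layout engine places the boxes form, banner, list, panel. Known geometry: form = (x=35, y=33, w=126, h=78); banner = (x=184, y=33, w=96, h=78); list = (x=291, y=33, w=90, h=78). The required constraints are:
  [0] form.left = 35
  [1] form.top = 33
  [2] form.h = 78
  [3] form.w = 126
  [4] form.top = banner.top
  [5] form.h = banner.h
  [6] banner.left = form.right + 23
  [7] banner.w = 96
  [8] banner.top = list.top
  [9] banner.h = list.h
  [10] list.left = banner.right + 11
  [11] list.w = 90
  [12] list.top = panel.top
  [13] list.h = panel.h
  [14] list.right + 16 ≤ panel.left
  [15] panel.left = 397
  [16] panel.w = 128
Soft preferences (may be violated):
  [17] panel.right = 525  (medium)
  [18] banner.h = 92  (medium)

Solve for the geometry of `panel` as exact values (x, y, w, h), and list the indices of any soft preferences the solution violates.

1. panel.y = 33  [list.top = panel.top]
2. panel.h = 78  [list.h = panel.h]
3. panel.x = 397  [panel.left = 397]
4. panel.w = 128  [panel.w = 128]

panel = (x=397, y=33, w=128, h=78)
violated soft preferences: 18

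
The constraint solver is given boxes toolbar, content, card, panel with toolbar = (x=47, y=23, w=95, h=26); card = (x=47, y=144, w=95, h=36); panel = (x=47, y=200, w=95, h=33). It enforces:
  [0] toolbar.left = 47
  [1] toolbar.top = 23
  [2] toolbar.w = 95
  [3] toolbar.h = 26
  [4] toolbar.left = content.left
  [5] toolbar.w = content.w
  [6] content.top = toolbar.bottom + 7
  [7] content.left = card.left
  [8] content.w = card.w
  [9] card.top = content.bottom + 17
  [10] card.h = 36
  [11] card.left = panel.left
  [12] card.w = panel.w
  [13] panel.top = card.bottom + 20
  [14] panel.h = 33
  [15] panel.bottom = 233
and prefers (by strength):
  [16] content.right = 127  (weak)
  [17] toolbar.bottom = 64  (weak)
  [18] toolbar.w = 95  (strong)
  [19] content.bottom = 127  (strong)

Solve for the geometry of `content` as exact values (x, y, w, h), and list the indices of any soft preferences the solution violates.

1. content.x = 47  [toolbar.left = content.left]
2. content.w = 95  [toolbar.w = content.w]
3. content.y = 56  [content.top = toolbar.bottom + 7]
4. content.h = 71  [card.top = content.bottom + 17]

content = (x=47, y=56, w=95, h=71)
violated soft preferences: 16, 17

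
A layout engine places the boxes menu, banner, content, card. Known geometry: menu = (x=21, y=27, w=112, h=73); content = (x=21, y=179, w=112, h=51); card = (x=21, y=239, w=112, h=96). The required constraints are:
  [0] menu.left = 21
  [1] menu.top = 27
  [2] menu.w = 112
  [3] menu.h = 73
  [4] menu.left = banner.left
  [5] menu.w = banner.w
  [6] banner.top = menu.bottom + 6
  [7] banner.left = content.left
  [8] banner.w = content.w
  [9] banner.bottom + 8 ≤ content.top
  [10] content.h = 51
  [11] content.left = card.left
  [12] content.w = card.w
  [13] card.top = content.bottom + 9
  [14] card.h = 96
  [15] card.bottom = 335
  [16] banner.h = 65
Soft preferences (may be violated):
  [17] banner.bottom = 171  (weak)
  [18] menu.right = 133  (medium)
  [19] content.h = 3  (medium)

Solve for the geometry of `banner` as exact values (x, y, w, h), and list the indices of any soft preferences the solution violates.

banner = (x=21, y=106, w=112, h=65)
violated soft preferences: 19

1. banner.x = 21  [menu.left = banner.left]
2. banner.w = 112  [menu.w = banner.w]
3. banner.y = 106  [banner.top = menu.bottom + 6]
4. banner.h = 65  [banner.h = 65]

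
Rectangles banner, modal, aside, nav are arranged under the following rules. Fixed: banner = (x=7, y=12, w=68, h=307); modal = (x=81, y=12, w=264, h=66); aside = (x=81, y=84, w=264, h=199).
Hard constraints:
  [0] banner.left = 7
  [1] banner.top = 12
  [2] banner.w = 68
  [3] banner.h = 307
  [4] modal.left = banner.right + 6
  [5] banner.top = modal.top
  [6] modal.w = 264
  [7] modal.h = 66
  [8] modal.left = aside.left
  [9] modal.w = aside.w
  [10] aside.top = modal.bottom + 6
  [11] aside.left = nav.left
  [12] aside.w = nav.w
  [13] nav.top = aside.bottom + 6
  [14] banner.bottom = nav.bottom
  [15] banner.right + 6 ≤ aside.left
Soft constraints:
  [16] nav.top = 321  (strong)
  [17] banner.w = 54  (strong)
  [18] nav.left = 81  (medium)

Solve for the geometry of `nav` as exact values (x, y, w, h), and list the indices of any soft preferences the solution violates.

1. nav.x = 81  [aside.left = nav.left]
2. nav.w = 264  [aside.w = nav.w]
3. nav.y = 289  [nav.top = aside.bottom + 6]
4. nav.h = 30  [banner.bottom = nav.bottom]

nav = (x=81, y=289, w=264, h=30)
violated soft preferences: 16, 17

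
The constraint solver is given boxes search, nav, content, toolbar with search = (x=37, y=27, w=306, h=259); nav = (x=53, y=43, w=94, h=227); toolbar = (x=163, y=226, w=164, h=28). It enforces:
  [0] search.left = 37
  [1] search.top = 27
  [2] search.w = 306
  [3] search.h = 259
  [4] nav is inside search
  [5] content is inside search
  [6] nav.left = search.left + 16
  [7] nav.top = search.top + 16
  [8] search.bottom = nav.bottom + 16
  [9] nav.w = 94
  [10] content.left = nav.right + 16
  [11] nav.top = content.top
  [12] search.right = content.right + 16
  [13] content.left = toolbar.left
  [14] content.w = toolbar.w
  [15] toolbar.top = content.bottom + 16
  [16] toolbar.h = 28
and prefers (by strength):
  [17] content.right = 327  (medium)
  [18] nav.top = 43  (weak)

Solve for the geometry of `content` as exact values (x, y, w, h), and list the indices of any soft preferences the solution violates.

content = (x=163, y=43, w=164, h=167)
violated soft preferences: none

1. content.x = 163  [content.left = nav.right + 16]
2. content.y = 43  [nav.top = content.top]
3. content.w = 164  [search.right = content.right + 16]
4. content.h = 167  [toolbar.top = content.bottom + 16]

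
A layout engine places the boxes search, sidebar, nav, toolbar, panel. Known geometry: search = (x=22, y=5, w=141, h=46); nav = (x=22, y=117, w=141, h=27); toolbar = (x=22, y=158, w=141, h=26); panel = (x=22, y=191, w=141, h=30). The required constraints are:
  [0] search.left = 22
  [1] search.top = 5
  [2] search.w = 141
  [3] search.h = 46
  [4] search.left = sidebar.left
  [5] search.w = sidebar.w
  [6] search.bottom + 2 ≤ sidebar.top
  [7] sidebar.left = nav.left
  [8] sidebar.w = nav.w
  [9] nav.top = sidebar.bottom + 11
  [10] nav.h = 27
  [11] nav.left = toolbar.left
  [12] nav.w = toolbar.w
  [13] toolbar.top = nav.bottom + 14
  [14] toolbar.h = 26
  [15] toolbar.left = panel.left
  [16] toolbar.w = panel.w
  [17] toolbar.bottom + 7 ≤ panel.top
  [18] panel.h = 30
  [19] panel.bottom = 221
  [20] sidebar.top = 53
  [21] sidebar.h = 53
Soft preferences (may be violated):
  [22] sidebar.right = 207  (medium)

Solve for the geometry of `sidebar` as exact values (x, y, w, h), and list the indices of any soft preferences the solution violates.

sidebar = (x=22, y=53, w=141, h=53)
violated soft preferences: 22

1. sidebar.x = 22  [search.left = sidebar.left]
2. sidebar.w = 141  [search.w = sidebar.w]
3. sidebar.y = 53  [sidebar.top = 53]
4. sidebar.h = 53  [sidebar.h = 53]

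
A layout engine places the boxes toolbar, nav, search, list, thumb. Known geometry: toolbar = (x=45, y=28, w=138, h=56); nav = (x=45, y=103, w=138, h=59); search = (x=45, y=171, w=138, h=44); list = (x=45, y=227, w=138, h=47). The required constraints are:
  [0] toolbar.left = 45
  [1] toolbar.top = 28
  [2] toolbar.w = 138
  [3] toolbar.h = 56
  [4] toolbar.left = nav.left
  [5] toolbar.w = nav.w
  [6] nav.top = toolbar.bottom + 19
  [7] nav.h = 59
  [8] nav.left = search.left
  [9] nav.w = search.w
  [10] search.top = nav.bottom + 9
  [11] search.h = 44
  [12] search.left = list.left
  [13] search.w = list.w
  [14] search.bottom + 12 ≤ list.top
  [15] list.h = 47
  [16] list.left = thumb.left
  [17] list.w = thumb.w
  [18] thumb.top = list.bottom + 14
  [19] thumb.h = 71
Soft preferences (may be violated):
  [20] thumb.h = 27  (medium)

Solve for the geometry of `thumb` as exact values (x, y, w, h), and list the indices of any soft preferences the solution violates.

1. thumb.x = 45  [list.left = thumb.left]
2. thumb.w = 138  [list.w = thumb.w]
3. thumb.y = 288  [thumb.top = list.bottom + 14]
4. thumb.h = 71  [thumb.h = 71]

thumb = (x=45, y=288, w=138, h=71)
violated soft preferences: 20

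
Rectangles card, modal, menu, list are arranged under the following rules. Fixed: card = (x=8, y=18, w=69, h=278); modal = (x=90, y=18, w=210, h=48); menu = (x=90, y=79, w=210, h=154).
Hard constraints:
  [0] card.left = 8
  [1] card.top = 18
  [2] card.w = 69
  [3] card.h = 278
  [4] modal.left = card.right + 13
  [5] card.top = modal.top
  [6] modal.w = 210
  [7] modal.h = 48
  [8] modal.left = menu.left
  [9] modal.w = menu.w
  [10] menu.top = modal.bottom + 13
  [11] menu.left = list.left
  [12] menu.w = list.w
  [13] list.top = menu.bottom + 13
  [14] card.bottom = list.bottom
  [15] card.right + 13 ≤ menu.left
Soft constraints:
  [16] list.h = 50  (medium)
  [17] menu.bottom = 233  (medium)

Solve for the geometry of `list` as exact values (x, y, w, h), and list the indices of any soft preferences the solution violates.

list = (x=90, y=246, w=210, h=50)
violated soft preferences: none

1. list.x = 90  [menu.left = list.left]
2. list.w = 210  [menu.w = list.w]
3. list.y = 246  [list.top = menu.bottom + 13]
4. list.h = 50  [card.bottom = list.bottom]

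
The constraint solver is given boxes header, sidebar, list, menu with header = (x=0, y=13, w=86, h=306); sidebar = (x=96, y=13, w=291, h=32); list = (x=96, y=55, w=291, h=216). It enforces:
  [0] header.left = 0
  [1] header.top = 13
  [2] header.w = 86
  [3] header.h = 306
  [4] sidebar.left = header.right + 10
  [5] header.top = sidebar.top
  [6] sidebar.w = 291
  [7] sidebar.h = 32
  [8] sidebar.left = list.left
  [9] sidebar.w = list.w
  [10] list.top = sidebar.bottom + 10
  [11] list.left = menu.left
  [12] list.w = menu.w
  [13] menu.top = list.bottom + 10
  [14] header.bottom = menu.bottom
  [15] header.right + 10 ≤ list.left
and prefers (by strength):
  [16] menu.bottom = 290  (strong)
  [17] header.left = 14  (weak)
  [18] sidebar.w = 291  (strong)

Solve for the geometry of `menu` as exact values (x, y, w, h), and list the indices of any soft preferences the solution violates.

1. menu.x = 96  [list.left = menu.left]
2. menu.w = 291  [list.w = menu.w]
3. menu.y = 281  [menu.top = list.bottom + 10]
4. menu.h = 38  [header.bottom = menu.bottom]

menu = (x=96, y=281, w=291, h=38)
violated soft preferences: 16, 17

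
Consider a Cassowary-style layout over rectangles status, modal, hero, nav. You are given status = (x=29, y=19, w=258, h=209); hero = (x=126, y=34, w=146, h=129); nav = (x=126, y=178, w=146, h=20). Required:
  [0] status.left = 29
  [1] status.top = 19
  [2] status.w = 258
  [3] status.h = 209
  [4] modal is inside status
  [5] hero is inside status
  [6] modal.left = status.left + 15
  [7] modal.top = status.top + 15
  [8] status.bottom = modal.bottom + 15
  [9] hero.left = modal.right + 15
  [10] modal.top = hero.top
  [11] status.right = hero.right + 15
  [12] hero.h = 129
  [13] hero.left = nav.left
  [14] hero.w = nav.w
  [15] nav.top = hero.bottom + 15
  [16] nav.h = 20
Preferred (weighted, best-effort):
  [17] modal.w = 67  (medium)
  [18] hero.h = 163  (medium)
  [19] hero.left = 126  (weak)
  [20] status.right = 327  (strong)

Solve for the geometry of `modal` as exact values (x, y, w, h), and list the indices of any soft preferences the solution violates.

1. modal.x = 44  [modal.left = status.left + 15]
2. modal.y = 34  [modal.top = status.top + 15]
3. modal.h = 179  [status.bottom = modal.bottom + 15]
4. modal.w = 67  [hero.left = modal.right + 15]

modal = (x=44, y=34, w=67, h=179)
violated soft preferences: 18, 20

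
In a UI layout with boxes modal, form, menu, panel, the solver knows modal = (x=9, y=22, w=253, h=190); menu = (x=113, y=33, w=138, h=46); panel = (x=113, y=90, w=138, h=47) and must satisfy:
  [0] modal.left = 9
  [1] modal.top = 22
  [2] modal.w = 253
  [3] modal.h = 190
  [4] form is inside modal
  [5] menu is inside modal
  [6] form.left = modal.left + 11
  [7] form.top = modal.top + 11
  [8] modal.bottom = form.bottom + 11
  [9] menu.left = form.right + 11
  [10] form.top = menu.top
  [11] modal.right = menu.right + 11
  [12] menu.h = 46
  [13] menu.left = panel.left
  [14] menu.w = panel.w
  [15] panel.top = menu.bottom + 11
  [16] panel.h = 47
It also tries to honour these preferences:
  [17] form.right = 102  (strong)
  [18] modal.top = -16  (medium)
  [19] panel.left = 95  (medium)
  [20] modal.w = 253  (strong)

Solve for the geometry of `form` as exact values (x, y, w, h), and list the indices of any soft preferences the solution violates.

1. form.x = 20  [form.left = modal.left + 11]
2. form.y = 33  [form.top = modal.top + 11]
3. form.h = 168  [modal.bottom = form.bottom + 11]
4. form.w = 82  [menu.left = form.right + 11]

form = (x=20, y=33, w=82, h=168)
violated soft preferences: 18, 19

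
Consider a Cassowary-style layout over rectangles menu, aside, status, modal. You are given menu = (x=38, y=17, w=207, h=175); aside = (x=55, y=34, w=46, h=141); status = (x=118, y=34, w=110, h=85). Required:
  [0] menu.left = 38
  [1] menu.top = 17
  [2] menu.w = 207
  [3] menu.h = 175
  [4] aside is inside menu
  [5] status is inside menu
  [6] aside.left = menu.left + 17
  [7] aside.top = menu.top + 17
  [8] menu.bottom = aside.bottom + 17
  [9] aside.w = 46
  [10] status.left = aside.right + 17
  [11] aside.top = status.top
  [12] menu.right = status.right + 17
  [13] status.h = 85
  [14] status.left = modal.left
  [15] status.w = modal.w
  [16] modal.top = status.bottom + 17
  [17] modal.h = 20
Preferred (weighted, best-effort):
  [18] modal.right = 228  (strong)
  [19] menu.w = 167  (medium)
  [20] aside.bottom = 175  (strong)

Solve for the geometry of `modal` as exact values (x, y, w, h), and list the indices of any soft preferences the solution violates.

1. modal.x = 118  [status.left = modal.left]
2. modal.w = 110  [status.w = modal.w]
3. modal.y = 136  [modal.top = status.bottom + 17]
4. modal.h = 20  [modal.h = 20]

modal = (x=118, y=136, w=110, h=20)
violated soft preferences: 19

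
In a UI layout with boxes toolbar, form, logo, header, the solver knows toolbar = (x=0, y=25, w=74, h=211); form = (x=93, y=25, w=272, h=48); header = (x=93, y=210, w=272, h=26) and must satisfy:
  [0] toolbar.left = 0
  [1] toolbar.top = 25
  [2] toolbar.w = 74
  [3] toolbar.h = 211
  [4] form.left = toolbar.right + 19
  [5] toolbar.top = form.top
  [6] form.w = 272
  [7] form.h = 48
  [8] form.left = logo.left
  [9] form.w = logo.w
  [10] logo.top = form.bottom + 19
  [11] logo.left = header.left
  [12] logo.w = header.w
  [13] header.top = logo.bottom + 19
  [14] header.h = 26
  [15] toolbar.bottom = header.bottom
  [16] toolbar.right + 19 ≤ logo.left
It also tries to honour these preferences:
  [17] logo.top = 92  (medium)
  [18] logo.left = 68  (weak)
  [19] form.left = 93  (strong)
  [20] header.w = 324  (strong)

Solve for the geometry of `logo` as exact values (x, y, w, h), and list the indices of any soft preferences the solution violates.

1. logo.x = 93  [form.left = logo.left]
2. logo.w = 272  [form.w = logo.w]
3. logo.y = 92  [logo.top = form.bottom + 19]
4. logo.h = 99  [header.top = logo.bottom + 19]

logo = (x=93, y=92, w=272, h=99)
violated soft preferences: 18, 20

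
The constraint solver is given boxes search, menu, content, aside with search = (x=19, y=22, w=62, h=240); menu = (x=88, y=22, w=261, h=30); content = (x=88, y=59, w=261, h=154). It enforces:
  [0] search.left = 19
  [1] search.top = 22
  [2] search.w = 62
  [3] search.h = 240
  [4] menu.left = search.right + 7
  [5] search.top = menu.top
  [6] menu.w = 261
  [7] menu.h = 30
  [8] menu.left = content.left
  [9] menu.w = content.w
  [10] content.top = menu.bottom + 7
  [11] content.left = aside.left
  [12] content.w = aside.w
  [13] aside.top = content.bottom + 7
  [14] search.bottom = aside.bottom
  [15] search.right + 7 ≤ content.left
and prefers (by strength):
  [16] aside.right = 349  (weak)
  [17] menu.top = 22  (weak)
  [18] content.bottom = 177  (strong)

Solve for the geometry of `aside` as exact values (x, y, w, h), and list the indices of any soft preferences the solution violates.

1. aside.x = 88  [content.left = aside.left]
2. aside.w = 261  [content.w = aside.w]
3. aside.y = 220  [aside.top = content.bottom + 7]
4. aside.h = 42  [search.bottom = aside.bottom]

aside = (x=88, y=220, w=261, h=42)
violated soft preferences: 18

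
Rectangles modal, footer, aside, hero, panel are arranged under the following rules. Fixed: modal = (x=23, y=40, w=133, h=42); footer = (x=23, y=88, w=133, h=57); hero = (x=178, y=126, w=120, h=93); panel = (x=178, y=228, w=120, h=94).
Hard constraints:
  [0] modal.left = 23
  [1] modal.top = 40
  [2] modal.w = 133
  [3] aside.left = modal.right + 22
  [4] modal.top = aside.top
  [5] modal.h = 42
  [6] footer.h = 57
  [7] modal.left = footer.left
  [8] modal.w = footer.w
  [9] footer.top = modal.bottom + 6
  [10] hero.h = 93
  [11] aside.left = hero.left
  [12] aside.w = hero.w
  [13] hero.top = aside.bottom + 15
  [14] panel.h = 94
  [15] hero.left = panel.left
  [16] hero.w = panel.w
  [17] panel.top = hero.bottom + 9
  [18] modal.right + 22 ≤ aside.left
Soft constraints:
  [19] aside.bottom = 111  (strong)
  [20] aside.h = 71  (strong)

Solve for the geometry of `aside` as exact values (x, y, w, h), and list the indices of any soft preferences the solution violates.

aside = (x=178, y=40, w=120, h=71)
violated soft preferences: none

1. aside.x = 178  [aside.left = modal.right + 22]
2. aside.y = 40  [modal.top = aside.top]
3. aside.w = 120  [aside.w = hero.w]
4. aside.h = 71  [hero.top = aside.bottom + 15]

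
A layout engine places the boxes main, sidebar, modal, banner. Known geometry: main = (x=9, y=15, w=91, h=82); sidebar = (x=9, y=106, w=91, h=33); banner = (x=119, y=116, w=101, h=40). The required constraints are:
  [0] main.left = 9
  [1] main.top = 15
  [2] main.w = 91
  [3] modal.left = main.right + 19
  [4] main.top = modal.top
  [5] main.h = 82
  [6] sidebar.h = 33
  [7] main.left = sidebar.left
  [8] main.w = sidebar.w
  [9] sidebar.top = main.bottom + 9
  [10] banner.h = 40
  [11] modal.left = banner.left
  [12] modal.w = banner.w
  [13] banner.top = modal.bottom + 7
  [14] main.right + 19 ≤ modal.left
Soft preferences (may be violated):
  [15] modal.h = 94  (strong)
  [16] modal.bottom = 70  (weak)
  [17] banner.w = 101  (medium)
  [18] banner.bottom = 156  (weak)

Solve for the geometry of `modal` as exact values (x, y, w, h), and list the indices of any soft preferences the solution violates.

modal = (x=119, y=15, w=101, h=94)
violated soft preferences: 16

1. modal.x = 119  [modal.left = main.right + 19]
2. modal.y = 15  [main.top = modal.top]
3. modal.w = 101  [modal.w = banner.w]
4. modal.h = 94  [banner.top = modal.bottom + 7]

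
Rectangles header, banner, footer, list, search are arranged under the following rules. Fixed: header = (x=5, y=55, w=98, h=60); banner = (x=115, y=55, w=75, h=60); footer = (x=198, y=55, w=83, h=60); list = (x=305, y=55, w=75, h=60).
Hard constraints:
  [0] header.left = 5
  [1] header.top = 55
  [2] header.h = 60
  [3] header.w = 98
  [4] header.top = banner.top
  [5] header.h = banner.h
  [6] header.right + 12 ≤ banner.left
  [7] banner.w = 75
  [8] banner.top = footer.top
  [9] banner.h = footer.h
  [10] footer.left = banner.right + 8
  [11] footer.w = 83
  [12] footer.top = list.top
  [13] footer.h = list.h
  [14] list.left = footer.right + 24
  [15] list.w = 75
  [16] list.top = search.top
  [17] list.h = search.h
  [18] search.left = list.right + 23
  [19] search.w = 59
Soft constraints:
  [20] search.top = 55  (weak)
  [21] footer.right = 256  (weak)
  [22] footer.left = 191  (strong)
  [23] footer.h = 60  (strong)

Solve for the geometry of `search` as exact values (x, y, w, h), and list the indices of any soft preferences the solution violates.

1. search.y = 55  [list.top = search.top]
2. search.h = 60  [list.h = search.h]
3. search.x = 403  [search.left = list.right + 23]
4. search.w = 59  [search.w = 59]

search = (x=403, y=55, w=59, h=60)
violated soft preferences: 21, 22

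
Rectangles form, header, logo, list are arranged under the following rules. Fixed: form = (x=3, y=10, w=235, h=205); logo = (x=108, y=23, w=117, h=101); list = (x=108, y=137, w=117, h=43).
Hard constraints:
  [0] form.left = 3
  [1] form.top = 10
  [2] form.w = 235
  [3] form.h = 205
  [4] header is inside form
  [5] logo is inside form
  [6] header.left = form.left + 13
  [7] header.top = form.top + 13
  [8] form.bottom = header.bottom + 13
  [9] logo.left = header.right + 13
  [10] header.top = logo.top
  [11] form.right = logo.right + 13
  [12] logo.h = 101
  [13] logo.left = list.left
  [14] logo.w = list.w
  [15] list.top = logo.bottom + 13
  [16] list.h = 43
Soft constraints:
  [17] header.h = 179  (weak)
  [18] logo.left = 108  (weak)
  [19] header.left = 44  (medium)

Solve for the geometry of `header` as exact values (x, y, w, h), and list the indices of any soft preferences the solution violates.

1. header.x = 16  [header.left = form.left + 13]
2. header.y = 23  [header.top = form.top + 13]
3. header.h = 179  [form.bottom = header.bottom + 13]
4. header.w = 79  [logo.left = header.right + 13]

header = (x=16, y=23, w=79, h=179)
violated soft preferences: 19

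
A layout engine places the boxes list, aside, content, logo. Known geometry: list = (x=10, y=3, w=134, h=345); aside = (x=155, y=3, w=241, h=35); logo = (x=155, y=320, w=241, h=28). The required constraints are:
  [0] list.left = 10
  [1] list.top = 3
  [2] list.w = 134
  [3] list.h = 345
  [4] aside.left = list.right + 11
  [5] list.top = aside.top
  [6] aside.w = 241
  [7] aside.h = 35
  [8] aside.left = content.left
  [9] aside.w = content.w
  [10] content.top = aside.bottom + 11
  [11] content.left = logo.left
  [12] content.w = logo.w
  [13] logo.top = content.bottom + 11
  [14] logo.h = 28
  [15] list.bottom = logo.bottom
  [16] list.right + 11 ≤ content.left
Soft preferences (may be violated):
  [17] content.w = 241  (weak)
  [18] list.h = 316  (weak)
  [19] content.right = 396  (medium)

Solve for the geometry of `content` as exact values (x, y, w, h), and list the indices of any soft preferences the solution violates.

1. content.x = 155  [aside.left = content.left]
2. content.w = 241  [aside.w = content.w]
3. content.y = 49  [content.top = aside.bottom + 11]
4. content.h = 260  [logo.top = content.bottom + 11]

content = (x=155, y=49, w=241, h=260)
violated soft preferences: 18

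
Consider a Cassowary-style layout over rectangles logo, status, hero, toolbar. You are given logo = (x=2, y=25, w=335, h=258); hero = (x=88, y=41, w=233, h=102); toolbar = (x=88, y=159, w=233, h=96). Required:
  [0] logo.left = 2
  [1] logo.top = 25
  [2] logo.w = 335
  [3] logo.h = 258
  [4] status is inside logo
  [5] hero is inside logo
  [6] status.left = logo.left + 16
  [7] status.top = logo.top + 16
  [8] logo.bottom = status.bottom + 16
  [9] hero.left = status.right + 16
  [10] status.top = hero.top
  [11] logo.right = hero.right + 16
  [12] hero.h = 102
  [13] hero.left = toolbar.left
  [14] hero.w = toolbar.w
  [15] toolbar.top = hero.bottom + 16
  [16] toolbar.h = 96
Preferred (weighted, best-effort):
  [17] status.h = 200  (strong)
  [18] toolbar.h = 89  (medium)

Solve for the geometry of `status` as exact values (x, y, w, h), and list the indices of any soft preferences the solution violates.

1. status.x = 18  [status.left = logo.left + 16]
2. status.y = 41  [status.top = logo.top + 16]
3. status.h = 226  [logo.bottom = status.bottom + 16]
4. status.w = 54  [hero.left = status.right + 16]

status = (x=18, y=41, w=54, h=226)
violated soft preferences: 17, 18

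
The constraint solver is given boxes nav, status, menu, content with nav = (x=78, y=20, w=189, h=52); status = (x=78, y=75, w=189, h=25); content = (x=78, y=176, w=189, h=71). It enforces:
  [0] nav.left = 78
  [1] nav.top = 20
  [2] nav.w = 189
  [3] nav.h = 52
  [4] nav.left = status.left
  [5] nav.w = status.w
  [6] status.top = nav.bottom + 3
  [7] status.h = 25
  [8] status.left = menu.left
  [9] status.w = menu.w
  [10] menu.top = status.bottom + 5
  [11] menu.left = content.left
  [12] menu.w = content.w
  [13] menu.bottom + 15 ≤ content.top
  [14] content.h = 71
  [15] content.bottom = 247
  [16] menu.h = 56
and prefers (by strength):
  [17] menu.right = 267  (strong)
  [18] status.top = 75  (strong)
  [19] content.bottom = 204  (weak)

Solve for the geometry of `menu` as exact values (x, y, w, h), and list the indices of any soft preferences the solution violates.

menu = (x=78, y=105, w=189, h=56)
violated soft preferences: 19

1. menu.x = 78  [status.left = menu.left]
2. menu.w = 189  [status.w = menu.w]
3. menu.y = 105  [menu.top = status.bottom + 5]
4. menu.h = 56  [menu.h = 56]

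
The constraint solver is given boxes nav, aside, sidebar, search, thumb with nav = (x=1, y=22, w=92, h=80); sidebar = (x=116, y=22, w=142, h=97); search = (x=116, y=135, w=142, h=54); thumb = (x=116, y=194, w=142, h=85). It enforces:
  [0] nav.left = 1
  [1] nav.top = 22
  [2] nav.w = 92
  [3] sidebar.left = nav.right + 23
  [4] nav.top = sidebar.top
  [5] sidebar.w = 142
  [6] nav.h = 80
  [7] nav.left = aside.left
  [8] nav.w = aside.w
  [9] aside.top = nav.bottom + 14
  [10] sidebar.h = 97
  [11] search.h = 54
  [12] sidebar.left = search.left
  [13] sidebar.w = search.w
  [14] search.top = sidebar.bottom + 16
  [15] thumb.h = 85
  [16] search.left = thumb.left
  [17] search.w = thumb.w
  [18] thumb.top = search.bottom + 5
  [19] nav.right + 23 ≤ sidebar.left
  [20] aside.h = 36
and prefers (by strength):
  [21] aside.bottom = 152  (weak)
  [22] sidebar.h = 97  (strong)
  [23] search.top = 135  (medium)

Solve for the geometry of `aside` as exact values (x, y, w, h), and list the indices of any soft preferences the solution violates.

1. aside.x = 1  [nav.left = aside.left]
2. aside.w = 92  [nav.w = aside.w]
3. aside.y = 116  [aside.top = nav.bottom + 14]
4. aside.h = 36  [aside.h = 36]

aside = (x=1, y=116, w=92, h=36)
violated soft preferences: none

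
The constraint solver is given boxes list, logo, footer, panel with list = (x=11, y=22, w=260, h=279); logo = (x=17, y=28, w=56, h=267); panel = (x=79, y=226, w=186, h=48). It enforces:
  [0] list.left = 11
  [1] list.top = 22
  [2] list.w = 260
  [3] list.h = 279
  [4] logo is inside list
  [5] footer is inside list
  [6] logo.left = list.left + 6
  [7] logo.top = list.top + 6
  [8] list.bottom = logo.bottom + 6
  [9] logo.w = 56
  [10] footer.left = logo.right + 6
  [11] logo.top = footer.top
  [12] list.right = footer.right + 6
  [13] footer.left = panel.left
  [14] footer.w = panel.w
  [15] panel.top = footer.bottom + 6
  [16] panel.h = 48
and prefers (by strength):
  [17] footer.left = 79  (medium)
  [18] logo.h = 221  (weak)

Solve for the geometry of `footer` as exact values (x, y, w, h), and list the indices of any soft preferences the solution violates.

1. footer.x = 79  [footer.left = logo.right + 6]
2. footer.y = 28  [logo.top = footer.top]
3. footer.w = 186  [list.right = footer.right + 6]
4. footer.h = 192  [panel.top = footer.bottom + 6]

footer = (x=79, y=28, w=186, h=192)
violated soft preferences: 18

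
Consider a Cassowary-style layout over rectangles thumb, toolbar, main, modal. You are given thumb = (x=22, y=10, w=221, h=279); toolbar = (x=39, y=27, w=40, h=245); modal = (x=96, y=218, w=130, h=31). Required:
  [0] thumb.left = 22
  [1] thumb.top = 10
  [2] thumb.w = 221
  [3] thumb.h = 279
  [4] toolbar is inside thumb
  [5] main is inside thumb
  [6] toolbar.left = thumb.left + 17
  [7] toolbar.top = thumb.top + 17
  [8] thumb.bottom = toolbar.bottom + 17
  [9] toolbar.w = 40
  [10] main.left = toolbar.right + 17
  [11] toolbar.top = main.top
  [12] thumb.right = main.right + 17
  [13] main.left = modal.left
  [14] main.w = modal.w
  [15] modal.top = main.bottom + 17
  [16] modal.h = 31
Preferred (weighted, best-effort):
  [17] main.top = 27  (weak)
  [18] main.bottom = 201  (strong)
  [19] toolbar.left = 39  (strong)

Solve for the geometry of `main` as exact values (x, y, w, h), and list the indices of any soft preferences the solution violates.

1. main.x = 96  [main.left = toolbar.right + 17]
2. main.y = 27  [toolbar.top = main.top]
3. main.w = 130  [thumb.right = main.right + 17]
4. main.h = 174  [modal.top = main.bottom + 17]

main = (x=96, y=27, w=130, h=174)
violated soft preferences: none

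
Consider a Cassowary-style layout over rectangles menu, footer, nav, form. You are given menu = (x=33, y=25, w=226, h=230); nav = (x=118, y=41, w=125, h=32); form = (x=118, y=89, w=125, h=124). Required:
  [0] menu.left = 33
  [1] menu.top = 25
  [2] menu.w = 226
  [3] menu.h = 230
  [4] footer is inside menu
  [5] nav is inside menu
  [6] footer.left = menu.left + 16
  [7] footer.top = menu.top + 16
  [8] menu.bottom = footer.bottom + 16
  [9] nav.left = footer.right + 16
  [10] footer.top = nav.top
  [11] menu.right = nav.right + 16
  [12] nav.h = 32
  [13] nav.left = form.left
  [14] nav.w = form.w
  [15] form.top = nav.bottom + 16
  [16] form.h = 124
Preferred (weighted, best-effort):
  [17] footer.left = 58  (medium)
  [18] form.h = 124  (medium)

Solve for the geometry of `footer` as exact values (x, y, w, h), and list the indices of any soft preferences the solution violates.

1. footer.x = 49  [footer.left = menu.left + 16]
2. footer.y = 41  [footer.top = menu.top + 16]
3. footer.h = 198  [menu.bottom = footer.bottom + 16]
4. footer.w = 53  [nav.left = footer.right + 16]

footer = (x=49, y=41, w=53, h=198)
violated soft preferences: 17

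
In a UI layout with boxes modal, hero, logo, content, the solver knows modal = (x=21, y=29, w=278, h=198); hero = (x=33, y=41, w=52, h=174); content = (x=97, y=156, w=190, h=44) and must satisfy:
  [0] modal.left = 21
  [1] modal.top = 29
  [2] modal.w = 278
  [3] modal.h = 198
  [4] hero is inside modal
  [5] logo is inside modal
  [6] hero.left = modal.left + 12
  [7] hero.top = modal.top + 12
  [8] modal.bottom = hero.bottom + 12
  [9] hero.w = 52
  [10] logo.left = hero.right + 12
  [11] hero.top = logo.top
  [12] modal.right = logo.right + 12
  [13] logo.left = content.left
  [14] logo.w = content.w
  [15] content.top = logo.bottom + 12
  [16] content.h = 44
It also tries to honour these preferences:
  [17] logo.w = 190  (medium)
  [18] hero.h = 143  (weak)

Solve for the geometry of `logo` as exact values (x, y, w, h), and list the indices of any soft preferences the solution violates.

logo = (x=97, y=41, w=190, h=103)
violated soft preferences: 18

1. logo.x = 97  [logo.left = hero.right + 12]
2. logo.y = 41  [hero.top = logo.top]
3. logo.w = 190  [modal.right = logo.right + 12]
4. logo.h = 103  [content.top = logo.bottom + 12]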